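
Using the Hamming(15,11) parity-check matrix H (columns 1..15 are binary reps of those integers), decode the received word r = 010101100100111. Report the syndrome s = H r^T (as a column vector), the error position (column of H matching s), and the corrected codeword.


s = (0, 0, 0, 1)^T, error position = 1, corrected codeword c = 110101100100111

Compute s = H r^T mod 2 one row at a time:
  s_1 = 0 + 0 + 1 + 0 + 0 + 1 + 1 + 1 = 4 ≡ 0 (mod 2).
  s_2 = 1 + 0 + 1 + 1 + 0 + 1 + 1 + 1 = 6 ≡ 0 (mod 2).
  s_3 = 1 + 0 + 1 + 1 + 1 + 0 + 1 + 1 = 6 ≡ 0 (mod 2).
  s_4 = 0 + 0 + 0 + 1 + 0 + 0 + 1 + 1 = 3 ≡ 1 (mod 2).
s = (0, 0, 0, 1)^T — this equals column 1 of H (binary 0001), so error is at position 1.
Correct: flip bit 1 of r = 010101100100111 to get c = 110101100100111.


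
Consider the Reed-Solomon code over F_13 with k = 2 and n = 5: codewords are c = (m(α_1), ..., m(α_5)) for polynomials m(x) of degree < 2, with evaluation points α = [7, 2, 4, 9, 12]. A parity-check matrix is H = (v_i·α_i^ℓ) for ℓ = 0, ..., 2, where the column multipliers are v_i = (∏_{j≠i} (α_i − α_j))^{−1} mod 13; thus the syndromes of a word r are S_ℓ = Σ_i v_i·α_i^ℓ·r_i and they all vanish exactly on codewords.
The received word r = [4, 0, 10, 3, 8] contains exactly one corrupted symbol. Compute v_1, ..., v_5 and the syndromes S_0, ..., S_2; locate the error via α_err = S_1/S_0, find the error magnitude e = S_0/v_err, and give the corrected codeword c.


S = (9, 10, 1), error at position 3, error magnitude e = 11, c = [4, 0, 12, 3, 8].

Step 1: column multipliers v_i = (∏_{j≠i}(α_i − α_j))^{−1} mod 13.
  i = 1 (α = 7): (7−2)(7−4)(7−9)(7−12) = 5·3·(−2)·(−5) = 150 ≡ 7, so v_1 = 7^{−1} = 2 (mod 13).
  i = 2 (α = 2): (2−7)(2−4)(2−9)(2−12) = (−5)·(−2)·(−7)·(−10) = 700 ≡ 11, so v_2 = 11^{−1} = 6 (mod 13).
  i = 3 (α = 4): (4−7)(4−2)(4−9)(4−12) = (−3)·2·(−5)·(−8) = −240 ≡ 7, so v_3 = 7^{−1} = 2 (mod 13).
  i = 4 (α = 9): (9−7)(9−2)(9−4)(9−12) = 2·7·5·(−3) = −210 ≡ 11, so v_4 = 11^{−1} = 6 (mod 13).
  i = 5 (α = 12): (12−7)(12−2)(12−4)(12−9) = 5·10·8·3 = 1200 ≡ 4, so v_5 = 4^{−1} = 10 (mod 13).
  v = [2, 6, 2, 6, 10].
Step 2: syndromes of r = [4, 0, 10, 3, 8] (all sums mod 13).
  S_0 = Σ v_i r_i = 2·4 + 6·0 + 2·10 + 6·3 + 10·8 = 126 ≡ 9.
  S_1 = Σ v_i α_i r_i = 2·7·4 + 6·2·0 + 2·4·10 + 6·9·3 + 10·12·8 = 1258 ≡ 10.
  α_i^2 mod 13 = [10, 4, 3, 3, 1].
  S_2 = Σ v_i α_i^2 r_i = 2·10·4 + 6·4·0 + 2·3·10 + 6·3·3 + 10·1·8 = 274 ≡ 1.
  S = (9, 10, 1) ≠ 0, so r is not a codeword (an error is present).
Step 3: locate the error. For a single error e at position i, S_ℓ = v_i·e·α_i^ℓ, so α_err = S_1/S_0.
  S_0^{−1} = 9^{−1} = 3 (mod 13), so α_err = 10·3 = 30 ≡ 4 = α_3. Error position i = 3.
  Consistency check: S_2/S_1 = 1·4 = 4 ≡ 4 = α_err ✓ (single-error assumption holds).
Step 4: error magnitude e = S_0/v_3 = S_0·∏_{j≠3}(α_3 − α_j) = 9·7 = 63 ≡ 11 (mod 13).
Step 5: correct position 3: c_3 = r_3 − e = 10 − 11 ≡ 12 (mod 13). Hence c = [4, 0, 12, 3, 8].
  Check: interpolating c through the α_i gives m(x) = 1 + 6·x (degree < 2) with m(α_i) = c_i for every i, so c is indeed a codeword.


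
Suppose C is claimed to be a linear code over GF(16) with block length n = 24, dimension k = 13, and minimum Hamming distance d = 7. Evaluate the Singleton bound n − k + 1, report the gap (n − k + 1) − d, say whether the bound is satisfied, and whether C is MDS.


Singleton RHS = n − k + 1 = 12, slack = 5, bound satisfied, not MDS.

Singleton bound: d ≤ n − k + 1.
Here n = 24, k = 13, so n − k + 1 = 12.
Given d = 7, check d ≤ 12: YES.
Slack = (n − k + 1) − d = 5.
The code is NOT MDS (slack = 5 > 0).
Description: the claimed parameters are [24, 13, 7]_16; such a code would be non-MDS.


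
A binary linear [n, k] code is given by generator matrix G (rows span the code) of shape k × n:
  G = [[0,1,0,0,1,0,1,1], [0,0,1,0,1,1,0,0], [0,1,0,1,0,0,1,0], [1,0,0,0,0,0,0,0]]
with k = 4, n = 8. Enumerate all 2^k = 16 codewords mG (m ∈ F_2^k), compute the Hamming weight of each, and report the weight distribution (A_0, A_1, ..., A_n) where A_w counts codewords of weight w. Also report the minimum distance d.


Weight distribution: A_0 = 1, A_1 = 1, A_3 = 3, A_4 = 5, A_5 = 3, A_6 = 2, A_7 = 1. Minimum distance d = 1.

Enumerate all 2^4 = 16 messages m ∈ F_2^4.
For each, compute codeword c = mG in F_2^8, then tally its weight.
  m = 0000 → c = 00000000, weight = 0.
  m = 1000 → c = 01001011, weight = 4.
  m = 0100 → c = 00101100, weight = 3.
  m = 1100 → c = 01100111, weight = 5.
  m = 0010 → c = 01010010, weight = 3.
  m = 1010 → c = 00011001, weight = 3.
  m = 0110 → c = 01111110, weight = 6.
  m = 1110 → c = 00110101, weight = 4.
  m = 0001 → c = 10000000, weight = 1.
  m = 1001 → c = 11001011, weight = 5.
  m = 0101 → c = 10101100, weight = 4.
  m = 1101 → c = 11100111, weight = 6.
  m = 0011 → c = 11010010, weight = 4.
  m = 1011 → c = 10011001, weight = 4.
  m = 0111 → c = 11111110, weight = 7.
  m = 1111 → c = 10110101, weight = 5.
Tally weights:
  weight 0: 1 codewords.
  weight 1: 1 codewords.
  weight 3: 3 codewords.
  weight 4: 5 codewords.
  weight 5: 3 codewords.
  weight 6: 2 codewords.
  weight 7: 1 codewords.
Minimum distance d = smallest w > 0 with A_w > 0 = 1.
Sanity: Σ A_w = 16 = 2^4 = 16 ✓.


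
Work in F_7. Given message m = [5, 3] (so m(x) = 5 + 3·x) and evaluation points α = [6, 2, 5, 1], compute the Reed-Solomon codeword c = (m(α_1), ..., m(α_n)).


c = [2, 4, 6, 1]

Message polynomial: m(x) = 5 + 3·x (mod 7).
For each evaluation point α_i, compute m(α_i) mod 7:
  α_1 = 6: Horner steps 3 → 2, so m(6) = 2.
  α_2 = 2: Horner steps 3 → 4, so m(2) = 4.
  α_3 = 5: Horner steps 3 → 6, so m(5) = 6.
  α_4 = 1: Horner steps 3 → 1, so m(1) = 1.
Codeword c = [2, 4, 6, 1] ∈ F_7^4.


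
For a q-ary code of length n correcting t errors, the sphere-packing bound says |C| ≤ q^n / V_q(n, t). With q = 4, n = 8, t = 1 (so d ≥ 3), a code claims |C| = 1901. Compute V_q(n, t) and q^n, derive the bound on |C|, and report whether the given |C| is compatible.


V_q(n, t) = 25, q^n = 65536, Hamming bound = 2621, |C| = 1901 ≤ bound (satisfied).

Step 1: Compute V_q(n, t) = Σ_{j=0}^1 C(n, j) (q−1)^j.
  j = 0: C(8,0)·(3)^0 = 1·1 = 1.
  j = 1: C(8,1)·(3)^1 = 8·3 = 24.
  V_q(n, t) = 1 + 24 = 25.
Step 2: q^n = 4^8 = 65536.
Step 3: Hamming bound ⌊q^n / V_q(n,t)⌋ = ⌊65536/25⌋ = 2621.
Step 4: Compare |C| = 1901 to 2621: satisfied.
The claimed |C| lies below the Hamming bound.


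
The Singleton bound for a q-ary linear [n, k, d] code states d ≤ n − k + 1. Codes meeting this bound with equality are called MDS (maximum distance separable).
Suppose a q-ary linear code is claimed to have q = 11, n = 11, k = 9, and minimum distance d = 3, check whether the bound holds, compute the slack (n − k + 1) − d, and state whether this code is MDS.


Singleton RHS = n − k + 1 = 3, slack = 0, bound satisfied, MDS.

Singleton bound: d ≤ n − k + 1.
Here n = 11, k = 9, so n − k + 1 = 3.
Given d = 3, check d ≤ 3: YES.
Slack = (n − k + 1) − d = 0.
The code is MDS (slack = 0).
Description: the claimed parameters are [11, 9, 3]_11; such a code would be MDS (meets Singleton bound).


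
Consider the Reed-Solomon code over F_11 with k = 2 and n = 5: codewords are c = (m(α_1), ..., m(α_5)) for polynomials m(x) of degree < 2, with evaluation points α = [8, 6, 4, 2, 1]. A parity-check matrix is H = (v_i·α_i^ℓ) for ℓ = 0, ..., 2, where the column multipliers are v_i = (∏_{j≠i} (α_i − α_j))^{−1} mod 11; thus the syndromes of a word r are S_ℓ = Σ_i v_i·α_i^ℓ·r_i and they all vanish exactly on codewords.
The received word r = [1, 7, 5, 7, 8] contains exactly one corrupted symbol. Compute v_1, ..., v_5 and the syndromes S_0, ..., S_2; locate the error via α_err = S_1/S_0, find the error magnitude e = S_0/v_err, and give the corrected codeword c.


S = (6, 3, 7), error at position 2, error magnitude e = 4, c = [1, 3, 5, 7, 8].

Step 1: column multipliers v_i = (∏_{j≠i}(α_i − α_j))^{−1} mod 11.
  i = 1 (α = 8): (8−6)(8−4)(8−2)(8−1) = 2·4·6·7 = 336 ≡ 6, so v_1 = 6^{−1} = 2 (mod 11).
  i = 2 (α = 6): (6−8)(6−4)(6−2)(6−1) = (−2)·2·4·5 = −80 ≡ 8, so v_2 = 8^{−1} = 7 (mod 11).
  i = 3 (α = 4): (4−8)(4−6)(4−2)(4−1) = (−4)·(−2)·2·3 = 48 ≡ 4, so v_3 = 4^{−1} = 3 (mod 11).
  i = 4 (α = 2): (2−8)(2−6)(2−4)(2−1) = (−6)·(−4)·(−2)·1 = −48 ≡ 7, so v_4 = 7^{−1} = 8 (mod 11).
  i = 5 (α = 1): (1−8)(1−6)(1−4)(1−2) = (−7)·(−5)·(−3)·(−1) = 105 ≡ 6, so v_5 = 6^{−1} = 2 (mod 11).
  v = [2, 7, 3, 8, 2].
Step 2: syndromes of r = [1, 7, 5, 7, 8] (all sums mod 11).
  S_0 = Σ v_i r_i = 2·1 + 7·7 + 3·5 + 8·7 + 2·8 = 138 ≡ 6.
  S_1 = Σ v_i α_i r_i = 2·8·1 + 7·6·7 + 3·4·5 + 8·2·7 + 2·1·8 = 498 ≡ 3.
  α_i^2 mod 11 = [9, 3, 5, 4, 1].
  S_2 = Σ v_i α_i^2 r_i = 2·9·1 + 7·3·7 + 3·5·5 + 8·4·7 + 2·1·8 = 480 ≡ 7.
  S = (6, 3, 7) ≠ 0, so r is not a codeword (an error is present).
Step 3: locate the error. For a single error e at position i, S_ℓ = v_i·e·α_i^ℓ, so α_err = S_1/S_0.
  S_0^{−1} = 6^{−1} = 2 (mod 11), so α_err = 3·2 = 6 ≡ 6 = α_2. Error position i = 2.
  Consistency check: S_2/S_1 = 7·4 = 28 ≡ 6 = α_err ✓ (single-error assumption holds).
Step 4: error magnitude e = S_0/v_2 = S_0·∏_{j≠2}(α_2 − α_j) = 6·8 = 48 ≡ 4 (mod 11).
Step 5: correct position 2: c_2 = r_2 − e = 7 − 4 ≡ 3 (mod 11). Hence c = [1, 3, 5, 7, 8].
  Check: interpolating c through the α_i gives m(x) = 9 + 10·x (degree < 2) with m(α_i) = c_i for every i, so c is indeed a codeword.


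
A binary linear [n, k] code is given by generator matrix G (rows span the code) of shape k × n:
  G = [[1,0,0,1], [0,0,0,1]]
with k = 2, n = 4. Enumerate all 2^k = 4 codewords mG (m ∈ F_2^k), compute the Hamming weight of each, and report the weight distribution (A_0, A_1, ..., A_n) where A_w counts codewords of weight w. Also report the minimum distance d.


Weight distribution: A_0 = 1, A_1 = 2, A_2 = 1. Minimum distance d = 1.

Enumerate all 2^2 = 4 messages m ∈ F_2^2.
For each, compute codeword c = mG in F_2^4, then tally its weight.
  m = 00 → c = 0000, weight = 0.
  m = 10 → c = 1001, weight = 2.
  m = 01 → c = 0001, weight = 1.
  m = 11 → c = 1000, weight = 1.
Tally weights:
  weight 0: 1 codewords.
  weight 1: 2 codewords.
  weight 2: 1 codewords.
Minimum distance d = smallest w > 0 with A_w > 0 = 1.
Sanity: Σ A_w = 4 = 2^2 = 4 ✓.


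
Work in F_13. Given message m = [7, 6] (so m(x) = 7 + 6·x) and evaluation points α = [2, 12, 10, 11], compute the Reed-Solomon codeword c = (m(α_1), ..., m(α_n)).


c = [6, 1, 2, 8]

Message polynomial: m(x) = 7 + 6·x (mod 13).
For each evaluation point α_i, compute m(α_i) mod 13:
  α_1 = 2: Horner steps 6 → 6, so m(2) = 6.
  α_2 = 12: Horner steps 6 → 1, so m(12) = 1.
  α_3 = 10: Horner steps 6 → 2, so m(10) = 2.
  α_4 = 11: Horner steps 6 → 8, so m(11) = 8.
Codeword c = [6, 1, 2, 8] ∈ F_13^4.


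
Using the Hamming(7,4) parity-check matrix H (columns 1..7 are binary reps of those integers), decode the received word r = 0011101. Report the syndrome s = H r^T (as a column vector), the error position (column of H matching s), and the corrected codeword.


s = (1, 0, 1)^T, error position = 5, corrected codeword c = 0011001

Compute s = H r^T mod 2 one row at a time:
  s_1 = 1 + 1 + 0 + 1 = 3 ≡ 1 (mod 2).
  s_2 = 0 + 1 + 0 + 1 = 2 ≡ 0 (mod 2).
  s_3 = 0 + 1 + 1 + 1 = 3 ≡ 1 (mod 2).
s = (1, 0, 1)^T — this equals column 5 of H (binary 101), so error is at position 5.
Correct: flip bit 5 of r = 0011101 to get c = 0011001.


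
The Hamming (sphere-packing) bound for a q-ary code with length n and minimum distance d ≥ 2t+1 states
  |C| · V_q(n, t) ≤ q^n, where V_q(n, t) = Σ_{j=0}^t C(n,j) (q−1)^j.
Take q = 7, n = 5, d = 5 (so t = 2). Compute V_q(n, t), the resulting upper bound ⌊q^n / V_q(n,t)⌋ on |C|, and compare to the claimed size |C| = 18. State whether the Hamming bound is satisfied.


V_q(n, t) = 391, q^n = 16807, Hamming bound = 42, |C| = 18 ≤ bound (satisfied).

Step 1: Compute V_q(n, t) = Σ_{j=0}^2 C(n, j) (q−1)^j.
  j = 0: C(5,0)·(6)^0 = 1·1 = 1.
  j = 1: C(5,1)·(6)^1 = 5·6 = 30.
  j = 2: C(5,2)·(6)^2 = 10·36 = 360.
  V_q(n, t) = 1 + 30 + 360 = 391.
Step 2: q^n = 7^5 = 16807.
Step 3: Hamming bound ⌊q^n / V_q(n,t)⌋ = ⌊16807/391⌋ = 42.
Step 4: Compare |C| = 18 to 42: satisfied.
The claimed |C| lies below the Hamming bound.


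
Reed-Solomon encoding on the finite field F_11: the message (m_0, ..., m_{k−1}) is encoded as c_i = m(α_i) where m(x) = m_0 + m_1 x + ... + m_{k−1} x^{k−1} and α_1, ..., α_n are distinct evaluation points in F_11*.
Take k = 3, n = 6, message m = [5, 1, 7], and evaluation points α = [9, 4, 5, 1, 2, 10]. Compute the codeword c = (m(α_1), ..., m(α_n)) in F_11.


c = [9, 0, 9, 2, 2, 0]

Message polynomial: m(x) = 5 + 1·x + 7·x^2 (mod 11).
For each evaluation point α_i, compute m(α_i) mod 11:
  α_1 = 9: Horner steps 7 → 9 → 9, so m(9) = 9.
  α_2 = 4: Horner steps 7 → 7 → 0, so m(4) = 0.
  α_3 = 5: Horner steps 7 → 3 → 9, so m(5) = 9.
  α_4 = 1: Horner steps 7 → 8 → 2, so m(1) = 2.
  α_5 = 2: Horner steps 7 → 4 → 2, so m(2) = 2.
  α_6 = 10: Horner steps 7 → 5 → 0, so m(10) = 0.
Codeword c = [9, 0, 9, 2, 2, 0] ∈ F_11^6.


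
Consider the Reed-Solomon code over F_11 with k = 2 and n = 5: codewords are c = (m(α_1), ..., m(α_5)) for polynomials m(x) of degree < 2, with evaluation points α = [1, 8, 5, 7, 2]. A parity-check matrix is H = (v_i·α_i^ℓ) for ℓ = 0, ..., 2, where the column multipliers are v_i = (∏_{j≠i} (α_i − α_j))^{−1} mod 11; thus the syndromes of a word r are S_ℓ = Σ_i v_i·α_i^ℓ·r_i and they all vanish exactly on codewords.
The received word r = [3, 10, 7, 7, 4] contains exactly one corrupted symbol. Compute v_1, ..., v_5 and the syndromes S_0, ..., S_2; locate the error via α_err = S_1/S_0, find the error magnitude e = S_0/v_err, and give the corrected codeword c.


S = (7, 5, 2), error at position 4, error magnitude e = 9, c = [3, 10, 7, 9, 4].

Step 1: column multipliers v_i = (∏_{j≠i}(α_i − α_j))^{−1} mod 11.
  i = 1 (α = 1): (1−8)(1−5)(1−7)(1−2) = (−7)·(−4)·(−6)·(−1) = 168 ≡ 3, so v_1 = 3^{−1} = 4 (mod 11).
  i = 2 (α = 8): (8−1)(8−5)(8−7)(8−2) = 7·3·1·6 = 126 ≡ 5, so v_2 = 5^{−1} = 9 (mod 11).
  i = 3 (α = 5): (5−1)(5−8)(5−7)(5−2) = 4·(−3)·(−2)·3 = 72 ≡ 6, so v_3 = 6^{−1} = 2 (mod 11).
  i = 4 (α = 7): (7−1)(7−8)(7−5)(7−2) = 6·(−1)·2·5 = −60 ≡ 6, so v_4 = 6^{−1} = 2 (mod 11).
  i = 5 (α = 2): (2−1)(2−8)(2−5)(2−7) = 1·(−6)·(−3)·(−5) = −90 ≡ 9, so v_5 = 9^{−1} = 5 (mod 11).
  v = [4, 9, 2, 2, 5].
Step 2: syndromes of r = [3, 10, 7, 7, 4] (all sums mod 11).
  S_0 = Σ v_i r_i = 4·3 + 9·10 + 2·7 + 2·7 + 5·4 = 150 ≡ 7.
  S_1 = Σ v_i α_i r_i = 4·1·3 + 9·8·10 + 2·5·7 + 2·7·7 + 5·2·4 = 940 ≡ 5.
  α_i^2 mod 11 = [1, 9, 3, 5, 4].
  S_2 = Σ v_i α_i^2 r_i = 4·1·3 + 9·9·10 + 2·3·7 + 2·5·7 + 5·4·4 = 1014 ≡ 2.
  S = (7, 5, 2) ≠ 0, so r is not a codeword (an error is present).
Step 3: locate the error. For a single error e at position i, S_ℓ = v_i·e·α_i^ℓ, so α_err = S_1/S_0.
  S_0^{−1} = 7^{−1} = 8 (mod 11), so α_err = 5·8 = 40 ≡ 7 = α_4. Error position i = 4.
  Consistency check: S_2/S_1 = 2·9 = 18 ≡ 7 = α_err ✓ (single-error assumption holds).
Step 4: error magnitude e = S_0/v_4 = S_0·∏_{j≠4}(α_4 − α_j) = 7·6 = 42 ≡ 9 (mod 11).
Step 5: correct position 4: c_4 = r_4 − e = 7 − 9 ≡ 9 (mod 11). Hence c = [3, 10, 7, 9, 4].
  Check: interpolating c through the α_i gives m(x) = 2 + 1·x (degree < 2) with m(α_i) = c_i for every i, so c is indeed a codeword.


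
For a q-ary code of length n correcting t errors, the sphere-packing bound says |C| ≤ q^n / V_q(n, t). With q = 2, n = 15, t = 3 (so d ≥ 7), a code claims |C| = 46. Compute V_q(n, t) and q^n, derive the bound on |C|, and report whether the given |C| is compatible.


V_q(n, t) = 576, q^n = 32768, Hamming bound = 56, |C| = 46 ≤ bound (satisfied).

Step 1: Compute V_q(n, t) = Σ_{j=0}^3 C(n, j) (q−1)^j.
  j = 0: C(15,0)·(1)^0 = 1·1 = 1.
  j = 1: C(15,1)·(1)^1 = 15·1 = 15.
  j = 2: C(15,2)·(1)^2 = 105·1 = 105.
  j = 3: C(15,3)·(1)^3 = 455·1 = 455.
  V_q(n, t) = 1 + 15 + 105 + 455 = 576.
Step 2: q^n = 2^15 = 32768.
Step 3: Hamming bound ⌊q^n / V_q(n,t)⌋ = ⌊32768/576⌋ = 56.
Step 4: Compare |C| = 46 to 56: satisfied.
The claimed |C| lies below the Hamming bound.


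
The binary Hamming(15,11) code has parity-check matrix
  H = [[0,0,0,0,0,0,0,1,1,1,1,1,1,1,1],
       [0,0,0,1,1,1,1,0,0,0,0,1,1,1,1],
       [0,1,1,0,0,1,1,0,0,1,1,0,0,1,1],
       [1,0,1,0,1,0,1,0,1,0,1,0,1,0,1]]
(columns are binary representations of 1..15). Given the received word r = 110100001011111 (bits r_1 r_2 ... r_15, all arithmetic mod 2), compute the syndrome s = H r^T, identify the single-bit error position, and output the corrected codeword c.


s = (0, 1, 0, 1)^T, error position = 5, corrected codeword c = 110110001011111

Compute s = H r^T mod 2 one row at a time:
  s_1 = 0 + 1 + 0 + 1 + 1 + 1 + 1 + 1 = 6 ≡ 0 (mod 2).
  s_2 = 1 + 0 + 0 + 0 + 1 + 1 + 1 + 1 = 5 ≡ 1 (mod 2).
  s_3 = 1 + 0 + 0 + 0 + 0 + 1 + 1 + 1 = 4 ≡ 0 (mod 2).
  s_4 = 1 + 0 + 0 + 0 + 1 + 1 + 1 + 1 = 5 ≡ 1 (mod 2).
s = (0, 1, 0, 1)^T — this equals column 5 of H (binary 0101), so error is at position 5.
Correct: flip bit 5 of r = 110100001011111 to get c = 110110001011111.


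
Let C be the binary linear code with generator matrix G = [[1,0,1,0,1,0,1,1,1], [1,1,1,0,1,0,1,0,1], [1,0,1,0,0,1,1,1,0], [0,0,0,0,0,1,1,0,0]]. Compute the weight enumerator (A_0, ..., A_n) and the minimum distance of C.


Weight distribution: A_0 = 1, A_2 = 2, A_3 = 4, A_4 = 1, A_5 = 4, A_6 = 4. Minimum distance d = 2.

Enumerate all 2^4 = 16 messages m ∈ F_2^4.
For each, compute codeword c = mG in F_2^9, then tally its weight.
  m = 0000 → c = 000000000, weight = 0.
  m = 1000 → c = 101010111, weight = 6.
  m = 0100 → c = 111010101, weight = 6.
  m = 1100 → c = 010000010, weight = 2.
  m = 0010 → c = 101001110, weight = 5.
  m = 1010 → c = 000011001, weight = 3.
  m = 0110 → c = 010011011, weight = 5.
  m = 1110 → c = 111001100, weight = 5.
  m = 0001 → c = 000001100, weight = 2.
  m = 1001 → c = 101011011, weight = 6.
  m = 0101 → c = 111011001, weight = 6.
  m = 1101 → c = 010001110, weight = 4.
  m = 0011 → c = 101000010, weight = 3.
  m = 1011 → c = 000010101, weight = 3.
  m = 0111 → c = 010010111, weight = 5.
  m = 1111 → c = 111000000, weight = 3.
Tally weights:
  weight 0: 1 codewords.
  weight 2: 2 codewords.
  weight 3: 4 codewords.
  weight 4: 1 codewords.
  weight 5: 4 codewords.
  weight 6: 4 codewords.
Minimum distance d = smallest w > 0 with A_w > 0 = 2.
Sanity: Σ A_w = 16 = 2^4 = 16 ✓.


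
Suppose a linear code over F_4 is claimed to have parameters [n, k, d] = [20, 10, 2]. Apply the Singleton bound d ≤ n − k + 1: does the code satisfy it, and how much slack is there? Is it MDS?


Singleton RHS = n − k + 1 = 11, slack = 9, bound satisfied, not MDS.

Singleton bound: d ≤ n − k + 1.
Here n = 20, k = 10, so n − k + 1 = 11.
Given d = 2, check d ≤ 11: YES.
Slack = (n − k + 1) − d = 9.
The code is NOT MDS (slack = 9 > 0).
Description: the claimed parameters are [20, 10, 2]_4; such a code would be non-MDS.


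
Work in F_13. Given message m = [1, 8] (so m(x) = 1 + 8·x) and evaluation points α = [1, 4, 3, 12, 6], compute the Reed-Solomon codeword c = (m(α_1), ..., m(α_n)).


c = [9, 7, 12, 6, 10]

Message polynomial: m(x) = 1 + 8·x (mod 13).
For each evaluation point α_i, compute m(α_i) mod 13:
  α_1 = 1: Horner steps 8 → 9, so m(1) = 9.
  α_2 = 4: Horner steps 8 → 7, so m(4) = 7.
  α_3 = 3: Horner steps 8 → 12, so m(3) = 12.
  α_4 = 12: Horner steps 8 → 6, so m(12) = 6.
  α_5 = 6: Horner steps 8 → 10, so m(6) = 10.
Codeword c = [9, 7, 12, 6, 10] ∈ F_13^5.


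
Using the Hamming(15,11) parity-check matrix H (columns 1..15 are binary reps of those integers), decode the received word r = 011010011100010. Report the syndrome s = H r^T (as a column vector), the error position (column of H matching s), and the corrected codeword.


s = (0, 0, 0, 1)^T, error position = 1, corrected codeword c = 111010011100010

Compute s = H r^T mod 2 one row at a time:
  s_1 = 1 + 1 + 1 + 0 + 0 + 0 + 1 + 0 = 4 ≡ 0 (mod 2).
  s_2 = 0 + 1 + 0 + 0 + 0 + 0 + 1 + 0 = 2 ≡ 0 (mod 2).
  s_3 = 1 + 1 + 0 + 0 + 1 + 0 + 1 + 0 = 4 ≡ 0 (mod 2).
  s_4 = 0 + 1 + 1 + 0 + 1 + 0 + 0 + 0 = 3 ≡ 1 (mod 2).
s = (0, 0, 0, 1)^T — this equals column 1 of H (binary 0001), so error is at position 1.
Correct: flip bit 1 of r = 011010011100010 to get c = 111010011100010.


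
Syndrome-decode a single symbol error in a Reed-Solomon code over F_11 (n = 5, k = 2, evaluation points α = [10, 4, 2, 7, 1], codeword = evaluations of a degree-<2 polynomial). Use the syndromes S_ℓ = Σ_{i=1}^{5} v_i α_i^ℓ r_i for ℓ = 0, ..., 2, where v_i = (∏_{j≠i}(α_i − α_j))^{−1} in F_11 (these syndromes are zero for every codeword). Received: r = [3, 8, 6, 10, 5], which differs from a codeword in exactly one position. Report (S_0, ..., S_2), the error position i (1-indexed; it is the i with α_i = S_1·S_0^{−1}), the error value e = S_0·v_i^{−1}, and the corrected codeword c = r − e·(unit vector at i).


S = (2, 3, 10), error at position 4, error magnitude e = 10, c = [3, 8, 6, 0, 5].

Step 1: column multipliers v_i = (∏_{j≠i}(α_i − α_j))^{−1} mod 11.
  i = 1 (α = 10): (10−4)(10−2)(10−7)(10−1) = 6·8·3·9 = 1296 ≡ 9, so v_1 = 9^{−1} = 5 (mod 11).
  i = 2 (α = 4): (4−10)(4−2)(4−7)(4−1) = (−6)·2·(−3)·3 = 108 ≡ 9, so v_2 = 9^{−1} = 5 (mod 11).
  i = 3 (α = 2): (2−10)(2−4)(2−7)(2−1) = (−8)·(−2)·(−5)·1 = −80 ≡ 8, so v_3 = 8^{−1} = 7 (mod 11).
  i = 4 (α = 7): (7−10)(7−4)(7−2)(7−1) = (−3)·3·5·6 = −270 ≡ 5, so v_4 = 5^{−1} = 9 (mod 11).
  i = 5 (α = 1): (1−10)(1−4)(1−2)(1−7) = (−9)·(−3)·(−1)·(−6) = 162 ≡ 8, so v_5 = 8^{−1} = 7 (mod 11).
  v = [5, 5, 7, 9, 7].
Step 2: syndromes of r = [3, 8, 6, 10, 5] (all sums mod 11).
  S_0 = Σ v_i r_i = 5·3 + 5·8 + 7·6 + 9·10 + 7·5 = 222 ≡ 2.
  S_1 = Σ v_i α_i r_i = 5·10·3 + 5·4·8 + 7·2·6 + 9·7·10 + 7·1·5 = 1059 ≡ 3.
  α_i^2 mod 11 = [1, 5, 4, 5, 1].
  S_2 = Σ v_i α_i^2 r_i = 5·1·3 + 5·5·8 + 7·4·6 + 9·5·10 + 7·1·5 = 868 ≡ 10.
  S = (2, 3, 10) ≠ 0, so r is not a codeword (an error is present).
Step 3: locate the error. For a single error e at position i, S_ℓ = v_i·e·α_i^ℓ, so α_err = S_1/S_0.
  S_0^{−1} = 2^{−1} = 6 (mod 11), so α_err = 3·6 = 18 ≡ 7 = α_4. Error position i = 4.
  Consistency check: S_2/S_1 = 10·4 = 40 ≡ 7 = α_err ✓ (single-error assumption holds).
Step 4: error magnitude e = S_0/v_4 = S_0·∏_{j≠4}(α_4 − α_j) = 2·5 = 10 ≡ 10 (mod 11).
Step 5: correct position 4: c_4 = r_4 − e = 10 − 10 ≡ 0 (mod 11). Hence c = [3, 8, 6, 0, 5].
  Check: interpolating c through the α_i gives m(x) = 4 + 1·x (degree < 2) with m(α_i) = c_i for every i, so c is indeed a codeword.


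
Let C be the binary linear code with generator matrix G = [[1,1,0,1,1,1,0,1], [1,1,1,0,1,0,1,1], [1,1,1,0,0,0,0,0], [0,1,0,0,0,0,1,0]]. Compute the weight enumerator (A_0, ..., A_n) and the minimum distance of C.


Weight distribution: A_0 = 1, A_2 = 1, A_3 = 5, A_4 = 3, A_5 = 2, A_6 = 3, A_7 = 1. Minimum distance d = 2.

Enumerate all 2^4 = 16 messages m ∈ F_2^4.
For each, compute codeword c = mG in F_2^8, then tally its weight.
  m = 0000 → c = 00000000, weight = 0.
  m = 1000 → c = 11011101, weight = 6.
  m = 0100 → c = 11101011, weight = 6.
  m = 1100 → c = 00110110, weight = 4.
  m = 0010 → c = 11100000, weight = 3.
  m = 1010 → c = 00111101, weight = 5.
  m = 0110 → c = 00001011, weight = 3.
  m = 1110 → c = 11010110, weight = 5.
  m = 0001 → c = 01000010, weight = 2.
  m = 1001 → c = 10011111, weight = 6.
  m = 0101 → c = 10101001, weight = 4.
  m = 1101 → c = 01110100, weight = 4.
  m = 0011 → c = 10100010, weight = 3.
  m = 1011 → c = 01111111, weight = 7.
  m = 0111 → c = 01001001, weight = 3.
  m = 1111 → c = 10010100, weight = 3.
Tally weights:
  weight 0: 1 codewords.
  weight 2: 1 codewords.
  weight 3: 5 codewords.
  weight 4: 3 codewords.
  weight 5: 2 codewords.
  weight 6: 3 codewords.
  weight 7: 1 codewords.
Minimum distance d = smallest w > 0 with A_w > 0 = 2.
Sanity: Σ A_w = 16 = 2^4 = 16 ✓.


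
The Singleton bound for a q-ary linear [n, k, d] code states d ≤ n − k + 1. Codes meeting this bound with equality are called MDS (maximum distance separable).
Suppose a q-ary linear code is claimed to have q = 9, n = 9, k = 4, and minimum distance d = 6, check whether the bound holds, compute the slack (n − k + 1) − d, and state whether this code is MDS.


Singleton RHS = n − k + 1 = 6, slack = 0, bound satisfied, MDS.

Singleton bound: d ≤ n − k + 1.
Here n = 9, k = 4, so n − k + 1 = 6.
Given d = 6, check d ≤ 6: YES.
Slack = (n − k + 1) − d = 0.
The code is MDS (slack = 0).
Description: the claimed parameters are [9, 4, 6]_9; such a code would be MDS (meets Singleton bound).


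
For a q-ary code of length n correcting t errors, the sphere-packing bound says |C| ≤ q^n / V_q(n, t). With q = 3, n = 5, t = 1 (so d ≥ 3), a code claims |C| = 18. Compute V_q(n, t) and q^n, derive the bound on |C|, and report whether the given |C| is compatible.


V_q(n, t) = 11, q^n = 243, Hamming bound = 22, |C| = 18 ≤ bound (satisfied).

Step 1: Compute V_q(n, t) = Σ_{j=0}^1 C(n, j) (q−1)^j.
  j = 0: C(5,0)·(2)^0 = 1·1 = 1.
  j = 1: C(5,1)·(2)^1 = 5·2 = 10.
  V_q(n, t) = 1 + 10 = 11.
Step 2: q^n = 3^5 = 243.
Step 3: Hamming bound ⌊q^n / V_q(n,t)⌋ = ⌊243/11⌋ = 22.
Step 4: Compare |C| = 18 to 22: satisfied.
The claimed |C| lies below the Hamming bound.


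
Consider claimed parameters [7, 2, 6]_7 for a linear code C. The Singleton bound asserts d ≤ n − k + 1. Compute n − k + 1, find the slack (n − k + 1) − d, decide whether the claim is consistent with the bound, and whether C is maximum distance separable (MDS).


Singleton RHS = n − k + 1 = 6, slack = 0, bound satisfied, MDS.

Singleton bound: d ≤ n − k + 1.
Here n = 7, k = 2, so n − k + 1 = 6.
Given d = 6, check d ≤ 6: YES.
Slack = (n − k + 1) − d = 0.
The code is MDS (slack = 0).
Description: the claimed parameters are [7, 2, 6]_7; such a code would be MDS (meets Singleton bound).


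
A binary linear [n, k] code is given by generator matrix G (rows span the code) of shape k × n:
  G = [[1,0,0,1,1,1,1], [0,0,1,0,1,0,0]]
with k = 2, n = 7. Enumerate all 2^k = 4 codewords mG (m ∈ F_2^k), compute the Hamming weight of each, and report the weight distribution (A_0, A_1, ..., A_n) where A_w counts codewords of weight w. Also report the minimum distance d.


Weight distribution: A_0 = 1, A_2 = 1, A_5 = 2. Minimum distance d = 2.

Enumerate all 2^2 = 4 messages m ∈ F_2^2.
For each, compute codeword c = mG in F_2^7, then tally its weight.
  m = 00 → c = 0000000, weight = 0.
  m = 10 → c = 1001111, weight = 5.
  m = 01 → c = 0010100, weight = 2.
  m = 11 → c = 1011011, weight = 5.
Tally weights:
  weight 0: 1 codewords.
  weight 2: 1 codewords.
  weight 5: 2 codewords.
Minimum distance d = smallest w > 0 with A_w > 0 = 2.
Sanity: Σ A_w = 4 = 2^2 = 4 ✓.


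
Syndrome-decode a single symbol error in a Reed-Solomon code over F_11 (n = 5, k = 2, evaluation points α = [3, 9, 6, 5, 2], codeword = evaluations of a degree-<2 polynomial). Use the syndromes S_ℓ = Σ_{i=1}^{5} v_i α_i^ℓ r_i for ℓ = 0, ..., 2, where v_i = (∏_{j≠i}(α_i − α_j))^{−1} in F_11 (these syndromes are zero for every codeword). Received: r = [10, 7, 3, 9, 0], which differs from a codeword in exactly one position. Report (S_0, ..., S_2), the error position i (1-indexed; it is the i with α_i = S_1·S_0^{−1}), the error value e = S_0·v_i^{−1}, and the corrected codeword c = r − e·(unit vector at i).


S = (4, 8, 5), error at position 5, error magnitude e = 6, c = [10, 7, 3, 9, 5].

Step 1: column multipliers v_i = (∏_{j≠i}(α_i − α_j))^{−1} mod 11.
  i = 1 (α = 3): (3−9)(3−6)(3−5)(3−2) = (−6)·(−3)·(−2)·1 = −36 ≡ 8, so v_1 = 8^{−1} = 7 (mod 11).
  i = 2 (α = 9): (9−3)(9−6)(9−5)(9−2) = 6·3·4·7 = 504 ≡ 9, so v_2 = 9^{−1} = 5 (mod 11).
  i = 3 (α = 6): (6−3)(6−9)(6−5)(6−2) = 3·(−3)·1·4 = −36 ≡ 8, so v_3 = 8^{−1} = 7 (mod 11).
  i = 4 (α = 5): (5−3)(5−9)(5−6)(5−2) = 2·(−4)·(−1)·3 = 24 ≡ 2, so v_4 = 2^{−1} = 6 (mod 11).
  i = 5 (α = 2): (2−3)(2−9)(2−6)(2−5) = (−1)·(−7)·(−4)·(−3) = 84 ≡ 7, so v_5 = 7^{−1} = 8 (mod 11).
  v = [7, 5, 7, 6, 8].
Step 2: syndromes of r = [10, 7, 3, 9, 0] (all sums mod 11).
  S_0 = Σ v_i r_i = 7·10 + 5·7 + 7·3 + 6·9 + 8·0 = 180 ≡ 4.
  S_1 = Σ v_i α_i r_i = 7·3·10 + 5·9·7 + 7·6·3 + 6·5·9 + 8·2·0 = 921 ≡ 8.
  α_i^2 mod 11 = [9, 4, 3, 3, 4].
  S_2 = Σ v_i α_i^2 r_i = 7·9·10 + 5·4·7 + 7·3·3 + 6·3·9 + 8·4·0 = 995 ≡ 5.
  S = (4, 8, 5) ≠ 0, so r is not a codeword (an error is present).
Step 3: locate the error. For a single error e at position i, S_ℓ = v_i·e·α_i^ℓ, so α_err = S_1/S_0.
  S_0^{−1} = 4^{−1} = 3 (mod 11), so α_err = 8·3 = 24 ≡ 2 = α_5. Error position i = 5.
  Consistency check: S_2/S_1 = 5·7 = 35 ≡ 2 = α_err ✓ (single-error assumption holds).
Step 4: error magnitude e = S_0/v_5 = S_0·∏_{j≠5}(α_5 − α_j) = 4·7 = 28 ≡ 6 (mod 11).
Step 5: correct position 5: c_5 = r_5 − e = 0 − 6 ≡ 5 (mod 11). Hence c = [10, 7, 3, 9, 5].
  Check: interpolating c through the α_i gives m(x) = 6 + 5·x (degree < 2) with m(α_i) = c_i for every i, so c is indeed a codeword.


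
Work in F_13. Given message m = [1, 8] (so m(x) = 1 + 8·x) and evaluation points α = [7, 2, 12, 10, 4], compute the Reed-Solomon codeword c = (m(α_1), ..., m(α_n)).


c = [5, 4, 6, 3, 7]

Message polynomial: m(x) = 1 + 8·x (mod 13).
For each evaluation point α_i, compute m(α_i) mod 13:
  α_1 = 7: Horner steps 8 → 5, so m(7) = 5.
  α_2 = 2: Horner steps 8 → 4, so m(2) = 4.
  α_3 = 12: Horner steps 8 → 6, so m(12) = 6.
  α_4 = 10: Horner steps 8 → 3, so m(10) = 3.
  α_5 = 4: Horner steps 8 → 7, so m(4) = 7.
Codeword c = [5, 4, 6, 3, 7] ∈ F_13^5.


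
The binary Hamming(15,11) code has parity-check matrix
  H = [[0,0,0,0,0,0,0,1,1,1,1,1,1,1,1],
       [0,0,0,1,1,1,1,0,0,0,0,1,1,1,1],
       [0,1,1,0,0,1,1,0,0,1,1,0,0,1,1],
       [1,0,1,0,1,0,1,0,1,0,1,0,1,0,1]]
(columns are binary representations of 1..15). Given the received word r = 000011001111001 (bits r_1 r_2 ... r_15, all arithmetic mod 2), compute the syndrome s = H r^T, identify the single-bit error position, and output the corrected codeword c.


s = (1, 0, 0, 0)^T, error position = 8, corrected codeword c = 000011011111001

Compute s = H r^T mod 2 one row at a time:
  s_1 = 0 + 1 + 1 + 1 + 1 + 0 + 0 + 1 = 5 ≡ 1 (mod 2).
  s_2 = 0 + 1 + 1 + 0 + 1 + 0 + 0 + 1 = 4 ≡ 0 (mod 2).
  s_3 = 0 + 0 + 1 + 0 + 1 + 1 + 0 + 1 = 4 ≡ 0 (mod 2).
  s_4 = 0 + 0 + 1 + 0 + 1 + 1 + 0 + 1 = 4 ≡ 0 (mod 2).
s = (1, 0, 0, 0)^T — this equals column 8 of H (binary 1000), so error is at position 8.
Correct: flip bit 8 of r = 000011001111001 to get c = 000011011111001.


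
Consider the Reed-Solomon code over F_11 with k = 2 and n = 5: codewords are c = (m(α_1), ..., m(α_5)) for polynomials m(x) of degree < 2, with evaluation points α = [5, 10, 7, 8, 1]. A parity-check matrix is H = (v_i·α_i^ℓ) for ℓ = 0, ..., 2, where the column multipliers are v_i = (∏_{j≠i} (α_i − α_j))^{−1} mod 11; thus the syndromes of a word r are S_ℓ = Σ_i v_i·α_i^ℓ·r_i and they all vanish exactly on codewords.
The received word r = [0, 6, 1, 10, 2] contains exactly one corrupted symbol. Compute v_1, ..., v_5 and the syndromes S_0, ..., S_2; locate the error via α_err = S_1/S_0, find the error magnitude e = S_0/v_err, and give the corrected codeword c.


S = (6, 8, 7), error at position 1, error magnitude e = 6, c = [5, 6, 1, 10, 2].

Step 1: column multipliers v_i = (∏_{j≠i}(α_i − α_j))^{−1} mod 11.
  i = 1 (α = 5): (5−10)(5−7)(5−8)(5−1) = (−5)·(−2)·(−3)·4 = −120 ≡ 1, so v_1 = 1^{−1} = 1 (mod 11).
  i = 2 (α = 10): (10−5)(10−7)(10−8)(10−1) = 5·3·2·9 = 270 ≡ 6, so v_2 = 6^{−1} = 2 (mod 11).
  i = 3 (α = 7): (7−5)(7−10)(7−8)(7−1) = 2·(−3)·(−1)·6 = 36 ≡ 3, so v_3 = 3^{−1} = 4 (mod 11).
  i = 4 (α = 8): (8−5)(8−10)(8−7)(8−1) = 3·(−2)·1·7 = −42 ≡ 2, so v_4 = 2^{−1} = 6 (mod 11).
  i = 5 (α = 1): (1−5)(1−10)(1−7)(1−8) = (−4)·(−9)·(−6)·(−7) = 1512 ≡ 5, so v_5 = 5^{−1} = 9 (mod 11).
  v = [1, 2, 4, 6, 9].
Step 2: syndromes of r = [0, 6, 1, 10, 2] (all sums mod 11).
  S_0 = Σ v_i r_i = 1·0 + 2·6 + 4·1 + 6·10 + 9·2 = 94 ≡ 6.
  S_1 = Σ v_i α_i r_i = 1·5·0 + 2·10·6 + 4·7·1 + 6·8·10 + 9·1·2 = 646 ≡ 8.
  α_i^2 mod 11 = [3, 1, 5, 9, 1].
  S_2 = Σ v_i α_i^2 r_i = 1·3·0 + 2·1·6 + 4·5·1 + 6·9·10 + 9·1·2 = 590 ≡ 7.
  S = (6, 8, 7) ≠ 0, so r is not a codeword (an error is present).
Step 3: locate the error. For a single error e at position i, S_ℓ = v_i·e·α_i^ℓ, so α_err = S_1/S_0.
  S_0^{−1} = 6^{−1} = 2 (mod 11), so α_err = 8·2 = 16 ≡ 5 = α_1. Error position i = 1.
  Consistency check: S_2/S_1 = 7·7 = 49 ≡ 5 = α_err ✓ (single-error assumption holds).
Step 4: error magnitude e = S_0/v_1 = S_0·∏_{j≠1}(α_1 − α_j) = 6·1 = 6 ≡ 6 (mod 11).
Step 5: correct position 1: c_1 = r_1 − e = 0 − 6 ≡ 5 (mod 11). Hence c = [5, 6, 1, 10, 2].
  Check: interpolating c through the α_i gives m(x) = 4 + 9·x (degree < 2) with m(α_i) = c_i for every i, so c is indeed a codeword.


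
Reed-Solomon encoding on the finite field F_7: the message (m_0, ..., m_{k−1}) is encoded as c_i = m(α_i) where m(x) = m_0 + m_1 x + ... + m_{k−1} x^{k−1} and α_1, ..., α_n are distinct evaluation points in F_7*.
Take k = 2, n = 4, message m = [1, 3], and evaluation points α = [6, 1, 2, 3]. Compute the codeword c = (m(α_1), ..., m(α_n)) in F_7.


c = [5, 4, 0, 3]

Message polynomial: m(x) = 1 + 3·x (mod 7).
For each evaluation point α_i, compute m(α_i) mod 7:
  α_1 = 6: Horner steps 3 → 5, so m(6) = 5.
  α_2 = 1: Horner steps 3 → 4, so m(1) = 4.
  α_3 = 2: Horner steps 3 → 0, so m(2) = 0.
  α_4 = 3: Horner steps 3 → 3, so m(3) = 3.
Codeword c = [5, 4, 0, 3] ∈ F_7^4.


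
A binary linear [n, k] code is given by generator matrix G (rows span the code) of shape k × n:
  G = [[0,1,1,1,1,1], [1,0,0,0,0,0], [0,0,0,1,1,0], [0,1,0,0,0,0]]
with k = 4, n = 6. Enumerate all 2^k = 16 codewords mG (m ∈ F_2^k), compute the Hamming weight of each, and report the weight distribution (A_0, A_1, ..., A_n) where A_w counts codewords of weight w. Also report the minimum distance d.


Weight distribution: A_0 = 1, A_1 = 2, A_2 = 3, A_3 = 4, A_4 = 3, A_5 = 2, A_6 = 1. Minimum distance d = 1.

Enumerate all 2^4 = 16 messages m ∈ F_2^4.
For each, compute codeword c = mG in F_2^6, then tally its weight.
  m = 0000 → c = 000000, weight = 0.
  m = 1000 → c = 011111, weight = 5.
  m = 0100 → c = 100000, weight = 1.
  m = 1100 → c = 111111, weight = 6.
  m = 0010 → c = 000110, weight = 2.
  m = 1010 → c = 011001, weight = 3.
  m = 0110 → c = 100110, weight = 3.
  m = 1110 → c = 111001, weight = 4.
  m = 0001 → c = 010000, weight = 1.
  m = 1001 → c = 001111, weight = 4.
  m = 0101 → c = 110000, weight = 2.
  m = 1101 → c = 101111, weight = 5.
  m = 0011 → c = 010110, weight = 3.
  m = 1011 → c = 001001, weight = 2.
  m = 0111 → c = 110110, weight = 4.
  m = 1111 → c = 101001, weight = 3.
Tally weights:
  weight 0: 1 codewords.
  weight 1: 2 codewords.
  weight 2: 3 codewords.
  weight 3: 4 codewords.
  weight 4: 3 codewords.
  weight 5: 2 codewords.
  weight 6: 1 codewords.
Minimum distance d = smallest w > 0 with A_w > 0 = 1.
Sanity: Σ A_w = 16 = 2^4 = 16 ✓.


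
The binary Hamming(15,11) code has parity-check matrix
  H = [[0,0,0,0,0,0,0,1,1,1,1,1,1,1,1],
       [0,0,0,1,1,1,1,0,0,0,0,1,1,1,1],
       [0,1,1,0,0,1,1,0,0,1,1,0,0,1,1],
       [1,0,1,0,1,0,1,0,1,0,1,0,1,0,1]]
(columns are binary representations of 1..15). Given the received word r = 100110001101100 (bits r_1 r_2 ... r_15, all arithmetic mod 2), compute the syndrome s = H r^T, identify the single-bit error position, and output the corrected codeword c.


s = (0, 0, 1, 0)^T, error position = 2, corrected codeword c = 110110001101100

Compute s = H r^T mod 2 one row at a time:
  s_1 = 0 + 1 + 1 + 0 + 1 + 1 + 0 + 0 = 4 ≡ 0 (mod 2).
  s_2 = 1 + 1 + 0 + 0 + 1 + 1 + 0 + 0 = 4 ≡ 0 (mod 2).
  s_3 = 0 + 0 + 0 + 0 + 1 + 0 + 0 + 0 = 1 ≡ 1 (mod 2).
  s_4 = 1 + 0 + 1 + 0 + 1 + 0 + 1 + 0 = 4 ≡ 0 (mod 2).
s = (0, 0, 1, 0)^T — this equals column 2 of H (binary 0010), so error is at position 2.
Correct: flip bit 2 of r = 100110001101100 to get c = 110110001101100.


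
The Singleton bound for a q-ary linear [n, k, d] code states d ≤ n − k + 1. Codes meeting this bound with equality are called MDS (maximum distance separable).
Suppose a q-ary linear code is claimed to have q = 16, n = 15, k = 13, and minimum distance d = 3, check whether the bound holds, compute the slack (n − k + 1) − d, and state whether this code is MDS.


Singleton RHS = n − k + 1 = 3, slack = 0, bound satisfied, MDS.

Singleton bound: d ≤ n − k + 1.
Here n = 15, k = 13, so n − k + 1 = 3.
Given d = 3, check d ≤ 3: YES.
Slack = (n − k + 1) − d = 0.
The code is MDS (slack = 0).
Description: the claimed parameters are [15, 13, 3]_16; such a code would be MDS (meets Singleton bound).


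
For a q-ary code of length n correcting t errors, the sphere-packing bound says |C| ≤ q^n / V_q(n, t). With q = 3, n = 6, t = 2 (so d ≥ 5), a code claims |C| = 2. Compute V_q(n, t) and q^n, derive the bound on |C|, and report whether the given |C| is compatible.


V_q(n, t) = 73, q^n = 729, Hamming bound = 9, |C| = 2 ≤ bound (satisfied).

Step 1: Compute V_q(n, t) = Σ_{j=0}^2 C(n, j) (q−1)^j.
  j = 0: C(6,0)·(2)^0 = 1·1 = 1.
  j = 1: C(6,1)·(2)^1 = 6·2 = 12.
  j = 2: C(6,2)·(2)^2 = 15·4 = 60.
  V_q(n, t) = 1 + 12 + 60 = 73.
Step 2: q^n = 3^6 = 729.
Step 3: Hamming bound ⌊q^n / V_q(n,t)⌋ = ⌊729/73⌋ = 9.
Step 4: Compare |C| = 2 to 9: satisfied.
The claimed |C| lies below the Hamming bound.


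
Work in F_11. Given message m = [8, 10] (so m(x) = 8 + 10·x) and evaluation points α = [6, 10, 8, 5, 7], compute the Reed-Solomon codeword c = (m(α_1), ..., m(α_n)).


c = [2, 9, 0, 3, 1]

Message polynomial: m(x) = 8 + 10·x (mod 11).
For each evaluation point α_i, compute m(α_i) mod 11:
  α_1 = 6: Horner steps 10 → 2, so m(6) = 2.
  α_2 = 10: Horner steps 10 → 9, so m(10) = 9.
  α_3 = 8: Horner steps 10 → 0, so m(8) = 0.
  α_4 = 5: Horner steps 10 → 3, so m(5) = 3.
  α_5 = 7: Horner steps 10 → 1, so m(7) = 1.
Codeword c = [2, 9, 0, 3, 1] ∈ F_11^5.


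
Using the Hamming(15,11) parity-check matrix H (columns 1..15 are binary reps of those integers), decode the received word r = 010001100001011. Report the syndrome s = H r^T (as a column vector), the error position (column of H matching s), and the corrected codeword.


s = (1, 1, 1, 0)^T, error position = 14, corrected codeword c = 010001100001001

Compute s = H r^T mod 2 one row at a time:
  s_1 = 0 + 0 + 0 + 0 + 1 + 0 + 1 + 1 = 3 ≡ 1 (mod 2).
  s_2 = 0 + 0 + 1 + 1 + 1 + 0 + 1 + 1 = 5 ≡ 1 (mod 2).
  s_3 = 1 + 0 + 1 + 1 + 0 + 0 + 1 + 1 = 5 ≡ 1 (mod 2).
  s_4 = 0 + 0 + 0 + 1 + 0 + 0 + 0 + 1 = 2 ≡ 0 (mod 2).
s = (1, 1, 1, 0)^T — this equals column 14 of H (binary 1110), so error is at position 14.
Correct: flip bit 14 of r = 010001100001011 to get c = 010001100001001.
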